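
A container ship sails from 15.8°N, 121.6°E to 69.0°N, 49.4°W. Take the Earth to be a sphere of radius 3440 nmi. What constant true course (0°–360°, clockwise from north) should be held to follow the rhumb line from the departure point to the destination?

295.2°

Δψ = ln[tan(π/4+φ₂/2)/tan(π/4+φ₁/2)] = +1.4062
Δλ = -2.9845 rad (taken the short way round)
course = atan2(Δλ, Δψ) = 295.23°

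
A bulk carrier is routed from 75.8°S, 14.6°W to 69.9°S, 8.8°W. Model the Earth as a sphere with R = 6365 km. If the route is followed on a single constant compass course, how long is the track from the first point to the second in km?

682 km

Rhumb course C = atan2(Δλ, Δψ) with Δψ = ln[tan(π/4+φ₂/2)/tan(π/4+φ₁/2)] = +0.3527, Δλ = +0.1012 → C = 16.02°
d = R·|Δφ| / |cos C| = 6365·0.10297 / 0.96119 = 682 km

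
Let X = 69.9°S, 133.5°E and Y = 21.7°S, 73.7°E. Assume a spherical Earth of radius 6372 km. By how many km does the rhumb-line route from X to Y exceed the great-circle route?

176 km

Great circle: cos σ = sin φ₁ sin φ₂ + cos φ₁ cos φ₂ cos Δλ,  σ = 1.0381 rad → d_gc = 6614.88 km
Rhumb line: Δψ = +1.3422, q = Δφ/Δψ = 0.6268, d_rh = R√(Δφ²+q²Δλ²) = 6790.39 km
Excess = 6790.39 − 6614.88 = 175.51 ≈ 176 km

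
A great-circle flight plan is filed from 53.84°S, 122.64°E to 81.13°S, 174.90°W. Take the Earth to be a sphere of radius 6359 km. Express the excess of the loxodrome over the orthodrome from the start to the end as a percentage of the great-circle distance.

Great circle: σ = 0.5739 rad → d_gc = Rσ = 3649.5 km
Rhumb: Δφ = -0.4763, Δλ = +1.0901, Δψ = -1.4373, q = Δφ/Δψ = 0.3314 → d_rh = R√(Δφ²+q²Δλ²) = 3801.5 km
Excess = (3801.5 − 3649.5) / 3649.5 = 152.0 / 3649.5 = 4.16% ≈ 4.2%

4.2%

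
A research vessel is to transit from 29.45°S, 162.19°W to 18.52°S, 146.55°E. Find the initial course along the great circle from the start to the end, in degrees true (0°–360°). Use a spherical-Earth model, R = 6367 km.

271.2°

N = sin Δλ·cos φ₂ = -0.7396;  D = cos φ₁ sin φ₂ − sin φ₁ cos φ₂ cos Δλ = +0.0152
initial course = atan2(N, D) = 271.17°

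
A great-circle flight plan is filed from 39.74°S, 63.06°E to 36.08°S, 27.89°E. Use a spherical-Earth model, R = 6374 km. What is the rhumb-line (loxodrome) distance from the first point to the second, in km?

3113 km

Rhumb course C = atan2(Δλ, Δψ) with Δψ = ln[tan(π/4+φ₂/2)/tan(π/4+φ₁/2)] = +0.0810, Δλ = -0.6138 → C = 277.52°
d = R·|Δφ| / |cos C| = 6374·0.06388 / 0.13082 = 3113 km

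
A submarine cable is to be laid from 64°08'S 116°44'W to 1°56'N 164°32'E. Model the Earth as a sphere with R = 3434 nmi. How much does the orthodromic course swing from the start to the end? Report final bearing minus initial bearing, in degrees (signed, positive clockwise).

+53.6°

Initial bearing θ₁ = atan2(sin Δλ cos φ₂, cos φ₁ sin φ₂ − sin φ₁ cos φ₂ cos Δλ) = 280.99°
Final bearing θ₂ = (initial bearing from the destination back to the start) + 180° = 334.63°
Δθ = θ₂ − θ₁ = +53.6°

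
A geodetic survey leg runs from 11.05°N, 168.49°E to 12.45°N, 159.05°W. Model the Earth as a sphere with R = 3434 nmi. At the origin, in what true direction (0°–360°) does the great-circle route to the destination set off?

N = sin Δλ·cos φ₂ = +0.5241;  D = cos φ₁ sin φ₂ − sin φ₁ cos φ₂ cos Δλ = +0.0537
initial course = atan2(N, D) = 84.15°

84.2°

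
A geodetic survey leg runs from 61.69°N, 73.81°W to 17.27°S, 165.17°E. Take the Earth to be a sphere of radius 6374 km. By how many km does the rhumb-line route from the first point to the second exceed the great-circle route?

Great circle: cos σ = sin φ₁ sin φ₂ + cos φ₁ cos φ₂ cos Δλ,  σ = 2.0883 rad → d_gc = 13311.1 km
Rhumb line: Δψ = -1.6836, q = Δφ/Δψ = 0.8185, d_rh = R√(Δφ²+q²Δλ²) = 14092.7 km
Excess = 14092.7 − 13311.1 = 781.6 ≈ 782 km

782 km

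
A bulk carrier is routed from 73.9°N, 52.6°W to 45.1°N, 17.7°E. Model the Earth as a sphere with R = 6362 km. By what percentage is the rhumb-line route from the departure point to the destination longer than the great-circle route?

Great circle: σ = 0.7279 rad → d_gc = Rσ = 4631.2 km
Rhumb: Δφ = -0.5027, Δλ = +1.2270, Δψ = -1.0721, q = Δφ/Δψ = 0.4689 → d_rh = R√(Δφ²+q²Δλ²) = 4860.1 km
Excess = (4860.1 − 4631.2) / 4631.2 = 228.9 / 4631.2 = 4.94% ≈ 4.9%

4.9%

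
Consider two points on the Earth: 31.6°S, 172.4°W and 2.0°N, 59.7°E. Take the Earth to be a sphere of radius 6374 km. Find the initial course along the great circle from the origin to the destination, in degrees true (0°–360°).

249.7°

N = sin Δλ·cos φ₂ = -0.7886;  D = cos φ₁ sin φ₂ − sin φ₁ cos φ₂ cos Δλ = -0.2920
initial course = atan2(N, D) = 249.68°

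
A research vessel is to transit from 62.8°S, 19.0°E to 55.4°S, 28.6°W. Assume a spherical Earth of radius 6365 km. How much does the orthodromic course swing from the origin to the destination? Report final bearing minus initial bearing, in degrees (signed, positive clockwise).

At departure: θ₁ = atan2(sin Δλ cos φ₂, cos φ₁ sin φ₂ − sin φ₁ cos φ₂ cos Δλ) = 265.13°
At arrival: θ₂ = atan2(sin Δλ cos φ₁, −cos φ₂ sin φ₁ + sin φ₂ cos φ₁ cos Δλ) = 306.67°
Δθ = θ₂ − θ₁ = +41.5°

+41.5°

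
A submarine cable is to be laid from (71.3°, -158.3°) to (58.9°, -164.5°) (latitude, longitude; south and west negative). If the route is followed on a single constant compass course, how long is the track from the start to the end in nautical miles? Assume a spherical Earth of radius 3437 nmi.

759 nmi

Rhumb course C = atan2(Δλ, Δψ) with Δψ = ln[tan(π/4+φ₂/2)/tan(π/4+φ₁/2)] = -0.5247, Δλ = -0.1082 → C = 191.65°
d = R·|Δφ| / |cos C| = 3437·0.21642 / 0.97939 = 759 nmi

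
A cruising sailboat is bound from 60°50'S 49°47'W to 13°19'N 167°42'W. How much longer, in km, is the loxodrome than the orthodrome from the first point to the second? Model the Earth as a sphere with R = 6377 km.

Great circle: cos σ = sin φ₁ sin φ₂ + cos φ₁ cos φ₂ cos Δλ,  σ = 2.0077 rad → d_gc = 12803.3 km
Rhumb line: Δψ = +1.5810, q = Δφ/Δψ = 0.8186, d_rh = R√(Δφ²+q²Δλ²) = 13547.2 km
Excess = 13547.2 − 12803.3 = 743.9 ≈ 744 km

744 km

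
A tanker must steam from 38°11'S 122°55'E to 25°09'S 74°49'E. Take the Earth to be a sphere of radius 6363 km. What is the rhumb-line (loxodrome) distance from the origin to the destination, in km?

4755 km

Δψ = ln[tan(π/4+φ₂/2)/tan(π/4+φ₁/2)] = +0.2683;  Δφ = +0.2275 rad,  Δλ = -0.8395 rad
q = Δφ/Δψ = 0.8479
d = R·√(Δφ² + q²Δλ²) = 6363·0.74726 = 4755 km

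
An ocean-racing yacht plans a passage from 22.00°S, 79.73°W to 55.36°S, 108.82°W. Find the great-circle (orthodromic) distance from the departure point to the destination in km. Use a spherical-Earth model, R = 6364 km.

4416 km

Haversine: a = sin²(Δφ/2)+cos φ₁ cos φ₂ sin²(Δλ/2) = 0.11562;  σ = 2·atan2(√a,√(1−a))
σ = 39.758° → d = Rσ = 6364·0.69391 = 4416 km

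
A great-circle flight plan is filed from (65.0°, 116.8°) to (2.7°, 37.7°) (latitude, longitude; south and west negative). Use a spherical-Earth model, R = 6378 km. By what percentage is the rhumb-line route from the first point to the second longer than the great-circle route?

Great circle: σ = 1.4480 rad → d_gc = Rσ = 9235.1 km
Rhumb: Δφ = -1.0873, Δλ = -1.3806, Δψ = -1.4593, q = Δφ/Δψ = 0.7451 → d_rh = R√(Δφ²+q²Δλ²) = 9546.7 km
Excess = (9546.7 − 9235.1) / 9235.1 = 311.6 / 9235.1 = 3.37% ≈ 3.4%

3.4%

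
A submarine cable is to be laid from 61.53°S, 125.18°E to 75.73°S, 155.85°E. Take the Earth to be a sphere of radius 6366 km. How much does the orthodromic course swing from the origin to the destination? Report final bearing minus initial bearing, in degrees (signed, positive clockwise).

-28.9°

Initial bearing θ₁ = atan2(sin Δλ cos φ₂, cos φ₁ sin φ₂ − sin φ₁ cos φ₂ cos Δλ) = 155.48°
Final bearing θ₂ = (initial bearing from the destination back to the start) + 180° = 126.61°
Δθ = θ₂ − θ₁ = -28.9°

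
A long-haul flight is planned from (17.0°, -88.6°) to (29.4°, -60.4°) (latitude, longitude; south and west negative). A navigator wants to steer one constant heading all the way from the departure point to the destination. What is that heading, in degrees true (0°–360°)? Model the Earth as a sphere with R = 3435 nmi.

Δψ = ln[tan(π/4+φ₂/2)/tan(π/4+φ₁/2)] = +0.2361
Δλ = +0.4922 rad (taken the short way round)
course = atan2(Δλ, Δψ) = 64.37°

64.4°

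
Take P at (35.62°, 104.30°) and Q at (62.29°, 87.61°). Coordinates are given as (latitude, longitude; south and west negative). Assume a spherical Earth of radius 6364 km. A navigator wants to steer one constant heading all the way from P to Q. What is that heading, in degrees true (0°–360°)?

Meridional parts: M(φ₁)=+0.6661, M(φ₂)=+1.3998 → ΔM = +0.7337;  Δλ = -0.2913 rad
tan C = Δλ / ΔM = -0.3970 → C = 338.35°

338.3°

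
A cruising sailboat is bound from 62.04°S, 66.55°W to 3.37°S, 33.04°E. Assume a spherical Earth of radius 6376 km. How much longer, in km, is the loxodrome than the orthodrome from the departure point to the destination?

554 km

Great circle: cos σ = sin φ₁ sin φ₂ + cos φ₁ cos φ₂ cos Δλ,  σ = 1.5969 rad → d_gc = 10181.5 km
Rhumb line: Δψ = +1.3316, q = Δφ/Δψ = 0.7690, d_rh = R√(Δφ²+q²Δλ²) = 10735.7 km
Excess = 10735.7 − 10181.5 = 554.2 ≈ 554 km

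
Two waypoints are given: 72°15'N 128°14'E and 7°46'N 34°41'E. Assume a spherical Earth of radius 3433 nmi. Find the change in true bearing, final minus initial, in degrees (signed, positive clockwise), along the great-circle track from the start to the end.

At departure: θ₁ = atan2(sin Δλ cos φ₂, cos φ₁ sin φ₂ − sin φ₁ cos φ₂ cos Δλ) = 275.75°
At arrival: θ₂ = atan2(sin Δλ cos φ₁, −cos φ₂ sin φ₁ + sin φ₂ cos φ₁ cos Δλ) = 197.83°
Δθ = θ₂ − θ₁ = -77.9°

-77.9°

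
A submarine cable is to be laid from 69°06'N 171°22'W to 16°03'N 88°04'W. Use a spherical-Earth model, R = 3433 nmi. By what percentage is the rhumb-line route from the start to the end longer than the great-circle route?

5.0%

Great circle: σ = 1.2679 rad → d_gc = Rσ = 4352.7 nmi
Rhumb: Δφ = -0.9259, Δλ = +1.4539, Δψ = -1.4066, q = Δφ/Δψ = 0.6583 → d_rh = R√(Δφ²+q²Δλ²) = 4571.4 nmi
Excess = (4571.4 − 4352.7) / 4352.7 = 218.7 / 4352.7 = 5.02% ≈ 5.0%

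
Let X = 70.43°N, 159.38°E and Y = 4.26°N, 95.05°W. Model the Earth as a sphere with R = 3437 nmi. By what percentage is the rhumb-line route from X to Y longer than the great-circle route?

7.7%

Great circle: σ = 1.5905 rad → d_gc = Rσ = 5466.4 nmi
Rhumb: Δφ = -1.1549, Δλ = +1.8425, Δψ = -1.6832, q = Δφ/Δψ = 0.6861 → d_rh = R√(Δφ²+q²Δλ²) = 5885.3 nmi
Excess = (5885.3 − 5466.4) / 5466.4 = 418.9 / 5466.4 = 7.66% ≈ 7.7%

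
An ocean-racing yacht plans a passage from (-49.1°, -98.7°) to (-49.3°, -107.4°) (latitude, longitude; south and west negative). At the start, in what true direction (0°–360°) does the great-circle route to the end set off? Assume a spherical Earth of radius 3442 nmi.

264.7°

θ = atan2( sin Δλ·cos φ₂ ,  cos φ₁ sin φ₂ − sin φ₁ cos φ₂ cos Δλ )
  = atan2(-0.0986, -0.0092) = 264.69°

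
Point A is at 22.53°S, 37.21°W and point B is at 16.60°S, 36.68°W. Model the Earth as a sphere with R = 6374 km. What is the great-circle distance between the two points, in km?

Haversine: a = sin²(Δφ/2)+cos φ₁ cos φ₂ sin²(Δλ/2) = 0.00269;  σ = 2·atan2(√a,√(1−a))
σ = 5.951° → d = Rσ = 6374·0.10386 = 662 km

662 km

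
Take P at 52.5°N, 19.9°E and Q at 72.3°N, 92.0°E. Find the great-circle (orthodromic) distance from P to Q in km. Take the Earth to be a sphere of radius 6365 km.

cos σ = sin φ₁ sin φ₂ + cos φ₁ cos φ₂ cos Δλ
      = sin(52.50°)sin(72.30°) + cos(52.50°)cos(72.30°)cos(72.10°) = 0.8127
σ = 35.641° → d = Rσ = 6365·0.62205 = 3959 km

3959 km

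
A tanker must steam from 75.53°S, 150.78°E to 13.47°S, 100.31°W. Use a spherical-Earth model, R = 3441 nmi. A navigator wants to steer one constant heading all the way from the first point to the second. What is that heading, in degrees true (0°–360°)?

Δψ = ln[tan(π/4+φ₂/2)/tan(π/4+φ₁/2)] = +1.8267
Δλ = +1.9008 rad (taken the short way round)
course = atan2(Δλ, Δψ) = 46.14°

46.1°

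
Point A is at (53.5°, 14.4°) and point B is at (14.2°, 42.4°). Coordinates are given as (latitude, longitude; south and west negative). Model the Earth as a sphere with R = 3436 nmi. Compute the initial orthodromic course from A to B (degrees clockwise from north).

140.0°

θ = atan2( sin Δλ·cos φ₂ ,  cos φ₁ sin φ₂ − sin φ₁ cos φ₂ cos Δλ )
  = atan2(+0.4551, -0.5422) = 139.99°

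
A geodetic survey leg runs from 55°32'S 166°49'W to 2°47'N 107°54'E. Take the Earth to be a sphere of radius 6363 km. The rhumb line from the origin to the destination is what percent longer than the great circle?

Great circle: σ = 1.5644 rad → d_gc = Rσ = 9954.0 km
Rhumb: Δφ = +1.0178, Δλ = -1.4885, Δψ = +1.2192, q = Δφ/Δψ = 0.8348 → d_rh = R√(Δφ²+q²Δλ²) = 10220.7 km
Excess = (10220.7 − 9954.0) / 9954.0 = 266.7 / 9954.0 = 2.68% ≈ 2.7%

2.7%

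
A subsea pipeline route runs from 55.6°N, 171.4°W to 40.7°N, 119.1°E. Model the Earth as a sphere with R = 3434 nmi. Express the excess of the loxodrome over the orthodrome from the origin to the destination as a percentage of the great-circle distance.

Great circle: σ = 0.8120 rad → d_gc = Rσ = 2788.4 nmi
Rhumb: Δφ = -0.2601, Δλ = -1.2130, Δψ = -0.3937, q = Δφ/Δψ = 0.6606 → d_rh = R√(Δφ²+q²Δλ²) = 2892.8 nmi
Excess = (2892.8 − 2788.4) / 2788.4 = 104.4 / 2788.4 = 3.74% ≈ 3.7%

3.7%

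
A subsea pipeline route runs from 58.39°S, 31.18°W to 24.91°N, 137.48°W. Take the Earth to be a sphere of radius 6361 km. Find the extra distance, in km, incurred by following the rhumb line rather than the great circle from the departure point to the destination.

Great circle: cos σ = sin φ₁ sin φ₂ + cos φ₁ cos φ₂ cos Δλ,  σ = 2.0853 rad → d_gc = 13264.76 km
Rhumb line: Δψ = +1.7112, q = Δφ/Δψ = 0.8496, d_rh = R√(Δφ²+q²Δλ²) = 13640.30 km
Excess = 13640.30 − 13264.76 = 375.54 ≈ 376 km

376 km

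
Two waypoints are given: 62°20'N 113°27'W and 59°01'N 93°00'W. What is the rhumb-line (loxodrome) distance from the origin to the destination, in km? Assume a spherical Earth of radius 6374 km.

1173 km

Rhumb course C = atan2(Δλ, Δψ) with Δψ = ln[tan(π/4+φ₂/2)/tan(π/4+φ₁/2)] = -0.1183, Δλ = +0.3569 → C = 108.34°
d = R·|Δφ| / |cos C| = 6374·0.05789 / 0.31465 = 1173 km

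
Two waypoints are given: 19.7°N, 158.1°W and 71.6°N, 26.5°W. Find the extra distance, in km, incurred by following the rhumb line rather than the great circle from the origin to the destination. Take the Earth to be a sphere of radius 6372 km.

1483 km

Great circle: cos σ = sin φ₁ sin φ₂ + cos φ₁ cos φ₂ cos Δλ,  σ = 1.4479 rad → d_gc = 9226.19 km
Rhumb line: Δψ = +1.4696, q = Δφ/Δψ = 0.6164, d_rh = R√(Δφ²+q²Δλ²) = 10709.68 km
Excess = 10709.68 − 9226.19 = 1483.49 ≈ 1483 km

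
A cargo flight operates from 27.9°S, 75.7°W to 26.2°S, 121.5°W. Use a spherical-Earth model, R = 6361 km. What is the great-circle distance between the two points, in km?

Haversine: a = sin²(Δφ/2)+cos φ₁ cos φ₂ sin²(Δλ/2) = 0.12029;  σ = 2·atan2(√a,√(1−a))
σ = 40.587° → d = Rσ = 6361·0.70837 = 4506 km

4506 km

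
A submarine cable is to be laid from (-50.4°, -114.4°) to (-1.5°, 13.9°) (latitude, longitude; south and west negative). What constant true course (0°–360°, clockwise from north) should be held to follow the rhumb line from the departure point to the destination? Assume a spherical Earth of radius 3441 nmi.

66.0°

Meridional parts: M(φ₁)=-1.0216, M(φ₂)=-0.0262 → ΔM = +0.9954;  Δλ = +2.2393 rad
tan C = Δλ / ΔM = +2.2496 → C = 66.03°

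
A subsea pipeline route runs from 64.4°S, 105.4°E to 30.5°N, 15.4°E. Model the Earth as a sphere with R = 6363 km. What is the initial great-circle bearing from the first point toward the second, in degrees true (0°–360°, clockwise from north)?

θ = atan2( sin Δλ·cos φ₂ ,  cos φ₁ sin φ₂ − sin φ₁ cos φ₂ cos Δλ )
  = atan2(-0.8616, +0.2193) = 284.28°

284.3°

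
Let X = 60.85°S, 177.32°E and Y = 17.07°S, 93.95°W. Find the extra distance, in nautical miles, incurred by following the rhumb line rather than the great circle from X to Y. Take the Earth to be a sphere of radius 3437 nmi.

Great circle: cos σ = sin φ₁ sin φ₂ + cos φ₁ cos φ₂ cos Δλ,  σ = 1.3008 rad → d_gc = 4471.0 nmi
Rhumb line: Δψ = +1.0446, q = Δφ/Δψ = 0.7315, d_rh = R√(Δφ²+q²Δλ²) = 4696.4 nmi
Excess = 4696.4 − 4471.0 = 225.4 ≈ 225 nmi

225 nmi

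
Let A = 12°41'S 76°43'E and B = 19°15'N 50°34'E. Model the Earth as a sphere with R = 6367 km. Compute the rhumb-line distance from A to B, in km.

Rhumb course C = atan2(Δλ, Δψ) with Δψ = ln[tan(π/4+φ₂/2)/tan(π/4+φ₁/2)] = +0.5657, Δλ = -0.4564 → C = 321.10°
d = R·|Δφ| / |cos C| = 6367·0.55734 / 0.77827 = 4560 km

4560 km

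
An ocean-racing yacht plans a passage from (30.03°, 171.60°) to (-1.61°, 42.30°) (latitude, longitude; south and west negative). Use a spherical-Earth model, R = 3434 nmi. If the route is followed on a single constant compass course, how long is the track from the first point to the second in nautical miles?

7643 nmi

Rhumb course C = atan2(Δλ, Δψ) with Δψ = ln[tan(π/4+φ₂/2)/tan(π/4+φ₁/2)] = -0.5780, Δλ = -2.2567 → C = 255.63°
d = R·|Δφ| / |cos C| = 3434·0.55222 / 0.24812 = 7643 nmi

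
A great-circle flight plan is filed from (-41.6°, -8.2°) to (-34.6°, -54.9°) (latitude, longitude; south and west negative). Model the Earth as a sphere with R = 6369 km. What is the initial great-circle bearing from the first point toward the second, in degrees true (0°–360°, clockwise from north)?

θ = atan2( sin Δλ·cos φ₂ ,  cos φ₁ sin φ₂ − sin φ₁ cos φ₂ cos Δλ )
  = atan2(-0.5991, -0.0498) = 265.24°

265.2°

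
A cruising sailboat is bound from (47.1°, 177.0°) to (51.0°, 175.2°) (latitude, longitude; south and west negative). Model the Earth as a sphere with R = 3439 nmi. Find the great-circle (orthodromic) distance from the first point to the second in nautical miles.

Haversine: a = sin²(Δφ/2)+cos φ₁ cos φ₂ sin²(Δλ/2) = 0.00126;  σ = 2·atan2(√a,√(1−a))
σ = 4.074° → d = Rσ = 3439·0.07111 = 245 nmi

245 nmi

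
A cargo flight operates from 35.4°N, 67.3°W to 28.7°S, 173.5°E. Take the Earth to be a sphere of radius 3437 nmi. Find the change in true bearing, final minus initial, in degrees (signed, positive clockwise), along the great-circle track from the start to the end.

-13.4°

At departure: θ₁ = atan2(sin Δλ cos φ₂, cos φ₁ sin φ₂ − sin φ₁ cos φ₂ cos Δλ) = 259.38°
At arrival: θ₂ = atan2(sin Δλ cos φ₁, −cos φ₂ sin φ₁ + sin φ₂ cos φ₁ cos Δλ) = 245.98°
Δθ = θ₂ − θ₁ = -13.4°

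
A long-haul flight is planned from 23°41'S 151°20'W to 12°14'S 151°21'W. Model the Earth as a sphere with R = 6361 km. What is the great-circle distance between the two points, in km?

1271 km

Haversine: a = sin²(Δφ/2)+cos φ₁ cos φ₂ sin²(Δλ/2) = 0.00995;  σ = 2·atan2(√a,√(1−a))
σ = 11.450° → d = Rσ = 6361·0.19984 = 1271 km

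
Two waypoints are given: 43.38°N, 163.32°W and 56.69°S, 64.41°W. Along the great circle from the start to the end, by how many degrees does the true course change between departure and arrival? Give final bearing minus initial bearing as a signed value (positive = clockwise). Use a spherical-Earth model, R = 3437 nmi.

-23.8°

Initial bearing θ₁ = atan2(sin Δλ cos φ₂, cos φ₁ sin φ₂ − sin φ₁ cos φ₂ cos Δλ) = 135.34°
Final bearing θ₂ = (initial bearing from the destination back to the start) + 180° = 111.52°
Δθ = θ₂ − θ₁ = -23.8°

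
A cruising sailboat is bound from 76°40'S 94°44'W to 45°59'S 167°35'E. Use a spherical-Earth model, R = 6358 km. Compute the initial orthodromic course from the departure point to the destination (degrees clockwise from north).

249.6°

θ = atan2( sin Δλ·cos φ₂ ,  cos φ₁ sin φ₂ − sin φ₁ cos φ₂ cos Δλ )
  = atan2(-0.6886, -0.2562) = 249.59°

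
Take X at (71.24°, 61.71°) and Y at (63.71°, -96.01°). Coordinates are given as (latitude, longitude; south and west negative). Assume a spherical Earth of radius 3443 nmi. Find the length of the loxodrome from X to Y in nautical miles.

3626 nmi

Rhumb course C = atan2(Δλ, Δψ) with Δψ = ln[tan(π/4+φ₂/2)/tan(π/4+φ₁/2)] = -0.3462, Δλ = -2.7527 → C = 262.83°
d = R·|Δφ| / |cos C| = 3443·0.13142 / 0.12480 = 3626 nmi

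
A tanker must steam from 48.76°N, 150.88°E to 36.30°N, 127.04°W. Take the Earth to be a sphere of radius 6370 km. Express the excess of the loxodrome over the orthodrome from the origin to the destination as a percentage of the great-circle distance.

4.5%

Great circle: σ = 1.0258 rad → d_gc = Rσ = 6534.7 km
Rhumb: Δφ = -0.2175, Δλ = +1.4326, Δψ = -0.2967, q = Δφ/Δψ = 0.7330 → d_rh = R√(Δφ²+q²Δλ²) = 6831.0 km
Excess = (6831.0 − 6534.7) / 6534.7 = 296.3 / 6534.7 = 4.53% ≈ 4.5%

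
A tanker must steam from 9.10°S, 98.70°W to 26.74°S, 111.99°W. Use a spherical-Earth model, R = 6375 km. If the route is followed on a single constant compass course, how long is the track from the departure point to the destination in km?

Δψ = ln[tan(π/4+φ₂/2)/tan(π/4+φ₁/2)] = -0.3251;  Δφ = -0.3079 rad,  Δλ = -0.2320 rad
q = Δφ/Δψ = 0.9469
d = R·√(Δφ² + q²Δλ²) = 6375·0.37819 = 2411 km

2411 km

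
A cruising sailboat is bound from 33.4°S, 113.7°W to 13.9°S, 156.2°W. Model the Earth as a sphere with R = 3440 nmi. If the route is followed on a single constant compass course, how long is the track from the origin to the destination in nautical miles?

Δψ = ln[tan(π/4+φ₂/2)/tan(π/4+φ₁/2)] = +0.3741;  Δφ = +0.3403 rad,  Δλ = -0.7418 rad
q = Δφ/Δψ = 0.9099
d = R·√(Δφ² + q²Δλ²) = 3440·0.75586 = 2600 nmi

2600 nmi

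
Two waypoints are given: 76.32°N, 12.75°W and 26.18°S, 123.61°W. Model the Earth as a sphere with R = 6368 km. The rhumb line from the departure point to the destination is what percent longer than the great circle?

Great circle: σ = 2.0993 rad → d_gc = Rσ = 13368.4 km
Rhumb: Δφ = -1.7890, Δλ = -1.9349, Δψ = -2.5944, q = Δφ/Δψ = 0.6896 → d_rh = R√(Δφ²+q²Δλ²) = 14211.4 km
Excess = (14211.4 − 13368.4) / 13368.4 = 843.0 / 13368.4 = 6.31% ≈ 6.3%

6.3%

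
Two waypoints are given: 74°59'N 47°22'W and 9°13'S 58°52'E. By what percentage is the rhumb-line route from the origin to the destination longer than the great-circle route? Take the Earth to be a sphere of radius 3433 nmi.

7.1%

Great circle: σ = 1.7990 rad → d_gc = Rσ = 6175.8 nmi
Rhumb: Δφ = -1.4696, Δλ = +1.8541, Δψ = -2.1880, q = Δφ/Δψ = 0.6716 → d_rh = R√(Δφ²+q²Δλ²) = 6612.8 nmi
Excess = (6612.8 − 6175.8) / 6175.8 = 437.0 / 6175.8 = 7.08% ≈ 7.1%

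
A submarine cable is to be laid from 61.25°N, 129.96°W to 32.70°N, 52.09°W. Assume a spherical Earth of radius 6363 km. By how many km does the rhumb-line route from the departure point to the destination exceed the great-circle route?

293 km

Great circle: cos σ = sin φ₁ sin φ₂ + cos φ₁ cos φ₂ cos Δλ,  σ = 0.9780 rad → d_gc = 6222.9 km
Rhumb line: Δψ = -0.7569, q = Δφ/Δψ = 0.6583, d_rh = R√(Δφ²+q²Δλ²) = 6516.2 km
Excess = 6516.2 − 6222.9 = 293.3 ≈ 293 km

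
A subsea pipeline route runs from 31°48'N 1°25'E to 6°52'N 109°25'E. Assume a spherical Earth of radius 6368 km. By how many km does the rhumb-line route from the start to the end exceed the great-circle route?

281 km

Great circle: cos σ = sin φ₁ sin φ₂ + cos φ₁ cos φ₂ cos Δλ,  σ = 1.7699 rad → d_gc = 11270.4 km
Rhumb line: Δψ = -0.4658, q = Δφ/Δψ = 0.9343, d_rh = R√(Δφ²+q²Δλ²) = 11551.7 km
Excess = 11551.7 − 11270.4 = 281.3 ≈ 281 km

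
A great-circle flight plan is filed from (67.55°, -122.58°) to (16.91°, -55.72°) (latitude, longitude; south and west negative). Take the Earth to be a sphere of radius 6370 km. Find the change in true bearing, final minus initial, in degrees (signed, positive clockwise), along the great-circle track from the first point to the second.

+52.3°

Initial bearing θ₁ = atan2(sin Δλ cos φ₂, cos φ₁ sin φ₂ − sin φ₁ cos φ₂ cos Δλ) = 105.04°
Final bearing θ₂ = (initial bearing from the destination back to the start) + 180° = 157.33°
Δθ = θ₂ − θ₁ = +52.3°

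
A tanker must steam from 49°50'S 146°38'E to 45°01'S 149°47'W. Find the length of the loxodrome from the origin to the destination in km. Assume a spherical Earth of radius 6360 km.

Δψ = ln[tan(π/4+φ₂/2)/tan(π/4+φ₁/2)] = +0.1244;  Δφ = +0.0841 rad,  Δλ = +1.1097 rad
q = Δφ/Δψ = 0.6759
d = R·√(Δφ² + q²Δλ²) = 6360·0.75475 = 4800 km

4800 km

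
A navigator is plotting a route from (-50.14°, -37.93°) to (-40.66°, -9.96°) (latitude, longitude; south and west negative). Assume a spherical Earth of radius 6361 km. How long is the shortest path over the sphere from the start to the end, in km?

cos σ = sin φ₁ sin φ₂ + cos φ₁ cos φ₂ cos Δλ
      = sin(-50.14°)sin(-40.66°) + cos(-50.14°)cos(-40.66°)cos(27.97°) = 0.9296
σ = 21.635° → d = Rσ = 6361·0.37760 = 2402 km

2402 km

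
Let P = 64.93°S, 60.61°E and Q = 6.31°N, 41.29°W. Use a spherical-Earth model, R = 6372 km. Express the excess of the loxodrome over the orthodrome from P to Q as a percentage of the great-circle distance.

Great circle: σ = 1.7583 rad → d_gc = Rσ = 11203.8 km
Rhumb: Δφ = +1.2434, Δλ = -1.7785, Δψ = +1.6139, q = Δφ/Δψ = 0.7704 → d_rh = R√(Δφ²+q²Δλ²) = 11789.6 km
Excess = (11789.6 − 11203.8) / 11203.8 = 585.8 / 11203.8 = 5.23% ≈ 5.2%

5.2%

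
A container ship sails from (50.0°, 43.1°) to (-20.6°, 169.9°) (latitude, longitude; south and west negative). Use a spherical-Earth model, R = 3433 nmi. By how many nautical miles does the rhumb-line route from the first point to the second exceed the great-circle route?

Great circle: cos σ = sin φ₁ sin φ₂ + cos φ₁ cos φ₂ cos Δλ,  σ = 2.2523 rad → d_gc = 7732.1 nmi
Rhumb line: Δψ = -1.3782, q = Δφ/Δψ = 0.8940, d_rh = R√(Δφ²+q²Δλ²) = 8002.0 nmi
Excess = 8002.0 − 7732.1 = 269.9 ≈ 270 nmi

270 nmi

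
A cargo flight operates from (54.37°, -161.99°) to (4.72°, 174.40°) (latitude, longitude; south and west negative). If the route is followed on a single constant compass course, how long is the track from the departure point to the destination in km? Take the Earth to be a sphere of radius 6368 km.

Rhumb course C = atan2(Δλ, Δψ) with Δψ = ln[tan(π/4+φ₂/2)/tan(π/4+φ₁/2)] = -1.0527, Δλ = -0.4121 → C = 201.38°
d = R·|Δφ| / |cos C| = 6368·0.86656 / 0.93120 = 5926 km

5926 km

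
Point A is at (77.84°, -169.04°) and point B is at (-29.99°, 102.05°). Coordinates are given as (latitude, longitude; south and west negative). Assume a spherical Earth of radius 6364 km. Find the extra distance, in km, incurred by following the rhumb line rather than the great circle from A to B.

Great circle: cos σ = sin φ₁ sin φ₂ + cos φ₁ cos φ₂ cos Δλ,  σ = 2.0773 rad → d_gc = 13220.2 km
Rhumb line: Δψ = -2.7886, q = Δφ/Δψ = 0.6749, d_rh = R√(Δφ²+q²Δλ²) = 13706.5 km
Excess = 13706.5 − 13220.2 = 486.3 ≈ 486 km

486 km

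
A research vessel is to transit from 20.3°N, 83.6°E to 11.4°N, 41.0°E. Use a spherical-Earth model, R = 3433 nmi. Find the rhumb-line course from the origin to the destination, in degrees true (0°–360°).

Meridional parts: M(φ₁)=+0.3620, M(φ₂)=+0.2003 → ΔM = -0.1617;  Δλ = -0.7435 rad
tan C = Δλ / ΔM = +4.5992 → C = 257.73°

257.7°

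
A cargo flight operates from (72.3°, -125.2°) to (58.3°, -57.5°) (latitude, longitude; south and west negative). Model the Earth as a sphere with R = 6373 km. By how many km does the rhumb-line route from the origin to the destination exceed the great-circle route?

165 km

Great circle: cos σ = sin φ₁ sin φ₂ + cos φ₁ cos φ₂ cos Δλ,  σ = 0.5132 rad → d_gc = 3270.9 km
Rhumb line: Δψ = -0.6007, q = Δφ/Δψ = 0.4067, d_rh = R√(Δφ²+q²Δλ²) = 3436.1 km
Excess = 3436.1 − 3270.9 = 165.2 ≈ 165 km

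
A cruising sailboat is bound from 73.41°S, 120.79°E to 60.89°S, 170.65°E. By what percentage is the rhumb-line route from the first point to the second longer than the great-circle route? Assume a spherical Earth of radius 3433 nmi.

Great circle: σ = 0.3848 rad → d_gc = Rσ = 1321.1 nmi
Rhumb: Δφ = +0.2185, Δλ = +0.8702, Δψ = +0.5771, q = Δφ/Δψ = 0.3786 → d_rh = R√(Δφ²+q²Δλ²) = 1357.3 nmi
Excess = (1357.3 − 1321.1) / 1321.1 = 36.2 / 1321.1 = 2.74% ≈ 2.7%

2.7%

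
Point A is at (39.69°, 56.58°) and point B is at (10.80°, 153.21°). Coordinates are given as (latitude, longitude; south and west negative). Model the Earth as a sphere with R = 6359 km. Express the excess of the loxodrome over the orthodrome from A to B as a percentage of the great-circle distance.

Great circle: σ = 1.5384 rad → d_gc = Rσ = 9782.7 km
Rhumb: Δφ = -0.5042, Δλ = +1.6865, Δψ = -0.5662, q = Δφ/Δψ = 0.8905 → d_rh = R√(Δφ²+q²Δλ²) = 10073.9 km
Excess = (10073.9 − 9782.7) / 9782.7 = 291.2 / 9782.7 = 2.98% ≈ 3.0%

3.0%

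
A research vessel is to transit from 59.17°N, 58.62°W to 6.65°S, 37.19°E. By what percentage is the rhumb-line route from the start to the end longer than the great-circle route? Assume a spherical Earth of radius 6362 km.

3.7%

Great circle: σ = 1.7223 rad → d_gc = Rσ = 10957.6 km
Rhumb: Δφ = -1.1488, Δλ = +1.6722, Δψ = -1.4047, q = Δφ/Δψ = 0.8178 → d_rh = R√(Δφ²+q²Δλ²) = 11362.8 km
Excess = (11362.8 − 10957.6) / 10957.6 = 405.2 / 10957.6 = 3.70% ≈ 3.7%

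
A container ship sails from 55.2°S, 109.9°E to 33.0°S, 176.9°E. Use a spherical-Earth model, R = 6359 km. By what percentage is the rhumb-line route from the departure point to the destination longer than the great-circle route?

3.1%

Great circle: σ = 0.8838 rad → d_gc = Rσ = 5619.8 km
Rhumb: Δφ = +0.3875, Δλ = +1.1694, Δψ = +0.5496, q = Δφ/Δψ = 0.7050 → d_rh = R√(Δφ²+q²Δλ²) = 5792.4 km
Excess = (5792.4 − 5619.8) / 5619.8 = 172.6 / 5619.8 = 3.07% ≈ 3.1%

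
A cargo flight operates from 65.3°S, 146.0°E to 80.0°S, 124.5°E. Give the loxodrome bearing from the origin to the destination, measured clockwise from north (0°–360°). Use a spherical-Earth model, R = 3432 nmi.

Meridional parts: M(φ₁)=-1.5189, M(φ₂)=-2.4362 → ΔM = -0.9173;  Δλ = -0.3752 rad
tan C = Δλ / ΔM = +0.4091 → C = 202.25°

202.2°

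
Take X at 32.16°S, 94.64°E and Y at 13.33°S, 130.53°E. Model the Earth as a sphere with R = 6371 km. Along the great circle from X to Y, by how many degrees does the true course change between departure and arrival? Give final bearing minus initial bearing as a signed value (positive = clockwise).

Initial bearing θ₁ = atan2(sin Δλ cos φ₂, cos φ₁ sin φ₂ − sin φ₁ cos φ₂ cos Δλ) = 68.52°
Final bearing θ₂ = (initial bearing from the destination back to the start) + 180° = 54.06°
Δθ = θ₂ − θ₁ = -14.5°

-14.5°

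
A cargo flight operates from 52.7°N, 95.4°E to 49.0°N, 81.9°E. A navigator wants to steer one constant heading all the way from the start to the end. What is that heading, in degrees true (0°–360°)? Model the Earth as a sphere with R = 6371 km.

Meridional parts: M(φ₁)=+1.0862, M(φ₂)=+0.9838 → ΔM = -0.1024;  Δλ = -0.2356 rad
tan C = Δλ / ΔM = +2.3020 → C = 246.52°

246.5°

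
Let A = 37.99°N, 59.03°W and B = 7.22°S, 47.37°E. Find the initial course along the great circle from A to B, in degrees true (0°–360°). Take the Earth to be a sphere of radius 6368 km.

85.6°

N = sin Δλ·cos φ₂ = +0.9517;  D = cos φ₁ sin φ₂ − sin φ₁ cos φ₂ cos Δλ = +0.0734
initial course = atan2(N, D) = 85.59°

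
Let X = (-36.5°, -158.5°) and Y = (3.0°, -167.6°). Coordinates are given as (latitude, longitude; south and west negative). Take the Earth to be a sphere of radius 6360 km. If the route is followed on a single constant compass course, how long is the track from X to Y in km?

4485 km

Rhumb course C = atan2(Δλ, Δψ) with Δψ = ln[tan(π/4+φ₂/2)/tan(π/4+φ₁/2)] = +0.7375, Δλ = -0.1588 → C = 347.85°
d = R·|Δφ| / |cos C| = 6360·0.68941 / 0.97759 = 4485 km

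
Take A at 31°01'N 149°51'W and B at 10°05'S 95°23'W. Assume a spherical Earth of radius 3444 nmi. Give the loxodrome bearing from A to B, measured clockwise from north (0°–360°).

Meridional parts: M(φ₁)=+0.5699, M(φ₂)=-0.1769 → ΔM = -0.7468;  Δλ = +0.9506 rad
tan C = Δλ / ΔM = -1.2729 → C = 128.15°

128.2°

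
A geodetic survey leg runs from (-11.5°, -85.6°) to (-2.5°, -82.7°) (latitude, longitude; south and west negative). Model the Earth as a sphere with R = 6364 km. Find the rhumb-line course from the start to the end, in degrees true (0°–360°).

Δψ = ln[tan(π/4+φ₂/2)/tan(π/4+φ₁/2)] = +0.1584
Δλ = +0.0506 rad (taken the short way round)
course = atan2(Δλ, Δψ) = 17.72°

17.7°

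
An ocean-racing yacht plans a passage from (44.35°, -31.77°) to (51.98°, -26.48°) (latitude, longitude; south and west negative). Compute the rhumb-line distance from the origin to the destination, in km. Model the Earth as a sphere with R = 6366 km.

934 km

Δψ = ln[tan(π/4+φ₂/2)/tan(π/4+φ₁/2)] = +0.2002;  Δφ = +0.1332 rad,  Δλ = +0.0923 rad
q = Δφ/Δψ = 0.6653
d = R·√(Δφ² + q²Δλ²) = 6366·0.14665 = 934 km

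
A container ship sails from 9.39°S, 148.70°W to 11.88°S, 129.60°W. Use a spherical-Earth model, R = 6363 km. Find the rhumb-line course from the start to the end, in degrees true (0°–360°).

97.6°

Meridional parts: M(φ₁)=-0.1646, M(φ₂)=-0.2088 → ΔM = -0.0442;  Δλ = +0.3334 rad
tan C = Δλ / ΔM = -7.5383 → C = 97.56°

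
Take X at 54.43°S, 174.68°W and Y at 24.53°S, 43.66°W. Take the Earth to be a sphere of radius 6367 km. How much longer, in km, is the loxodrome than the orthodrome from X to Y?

1361 km

Great circle: cos σ = sin φ₁ sin φ₂ + cos φ₁ cos φ₂ cos Δλ,  σ = 1.5804 rad → d_gc = 10062.5 km
Rhumb line: Δψ = +0.6952, q = Δφ/Δψ = 0.7507, d_rh = R√(Δφ²+q²Δλ²) = 11423.6 km
Excess = 11423.6 − 10062.5 = 1361.1 ≈ 1361 km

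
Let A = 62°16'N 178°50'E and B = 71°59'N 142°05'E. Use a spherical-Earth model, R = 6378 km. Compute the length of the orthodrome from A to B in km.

Haversine: a = sin²(Δφ/2)+cos φ₁ cos φ₂ sin²(Δλ/2) = 0.02148;  σ = 2·atan2(√a,√(1−a))
σ = 16.854° → d = Rσ = 6378·0.29415 = 1876 km

1876 km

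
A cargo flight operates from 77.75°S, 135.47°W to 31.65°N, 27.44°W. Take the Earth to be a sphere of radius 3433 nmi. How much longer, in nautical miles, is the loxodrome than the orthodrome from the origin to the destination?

Great circle: cos σ = sin φ₁ sin φ₂ + cos φ₁ cos φ₂ cos Δλ,  σ = 2.1757 rad → d_gc = 7469.2 nmi
Rhumb line: Δψ = +2.8149, q = Δφ/Δψ = 0.6783, d_rh = R√(Δφ²+q²Δλ²) = 7889.6 nmi
Excess = 7889.6 − 7469.2 = 420.4 ≈ 420 nmi

420 nmi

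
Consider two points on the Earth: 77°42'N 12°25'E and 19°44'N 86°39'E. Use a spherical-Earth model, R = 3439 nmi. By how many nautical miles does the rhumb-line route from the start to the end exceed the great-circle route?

Great circle: cos σ = sin φ₁ sin φ₂ + cos φ₁ cos φ₂ cos Δλ,  σ = 1.1763 rad → d_gc = 4045.2 nmi
Rhumb line: Δψ = -1.8765, q = Δφ/Δψ = 0.5391, d_rh = R√(Δφ²+q²Δλ²) = 4228.0 nmi
Excess = 4228.0 − 4045.2 = 182.8 ≈ 183 nmi

183 nmi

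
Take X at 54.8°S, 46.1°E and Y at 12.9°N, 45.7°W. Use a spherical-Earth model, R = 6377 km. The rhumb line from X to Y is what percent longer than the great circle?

2.4%

Great circle: σ = 1.7722 rad → d_gc = Rσ = 11301.5 km
Rhumb: Δφ = +1.1816, Δλ = -1.6022, Δψ = +1.3752, q = Δφ/Δψ = 0.8592 → d_rh = R√(Δφ²+q²Δλ²) = 11568.9 km
Excess = (11568.9 − 11301.5) / 11301.5 = 267.4 / 11301.5 = 2.37% ≈ 2.4%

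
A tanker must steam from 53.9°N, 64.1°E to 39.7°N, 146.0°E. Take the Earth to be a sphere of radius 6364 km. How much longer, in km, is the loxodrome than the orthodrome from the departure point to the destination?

Great circle: cos σ = sin φ₁ sin φ₂ + cos φ₁ cos φ₂ cos Δλ,  σ = 0.9521 rad → d_gc = 6059.0 km
Rhumb line: Δψ = -0.3651, q = Δφ/Δψ = 0.6788, d_rh = R√(Δφ²+q²Δλ²) = 6373.0 km
Excess = 6373.0 − 6059.0 = 314.0 ≈ 314 km

314 km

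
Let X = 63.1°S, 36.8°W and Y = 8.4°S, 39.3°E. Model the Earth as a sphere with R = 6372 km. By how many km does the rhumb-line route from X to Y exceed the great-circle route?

275 km

Great circle: cos σ = sin φ₁ sin φ₂ + cos φ₁ cos φ₂ cos Δλ,  σ = 1.3307 rad → d_gc = 8479.2 km
Rhumb line: Δψ = +1.2835, q = Δφ/Δψ = 0.7438, d_rh = R√(Δφ²+q²Δλ²) = 8754.2 km
Excess = 8754.2 − 8479.2 = 275.0 ≈ 275 km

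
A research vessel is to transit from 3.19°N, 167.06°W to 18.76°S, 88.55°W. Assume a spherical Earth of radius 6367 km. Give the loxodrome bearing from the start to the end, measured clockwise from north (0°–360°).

Δψ = ln[tan(π/4+φ₂/2)/tan(π/4+φ₁/2)] = -0.3891
Δλ = +1.3703 rad (taken the short way round)
course = atan2(Δλ, Δψ) = 105.85°

105.9°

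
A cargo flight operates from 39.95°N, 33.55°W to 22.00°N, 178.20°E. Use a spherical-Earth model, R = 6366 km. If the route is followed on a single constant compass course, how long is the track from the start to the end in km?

Δψ = ln[tan(π/4+φ₂/2)/tan(π/4+φ₁/2)] = -0.3680;  Δφ = -0.3133 rad,  Δλ = -2.5875 rad
q = Δφ/Δψ = 0.8513
d = R·√(Δφ² + q²Δλ²) = 6366·2.22492 = 14164 km

14164 km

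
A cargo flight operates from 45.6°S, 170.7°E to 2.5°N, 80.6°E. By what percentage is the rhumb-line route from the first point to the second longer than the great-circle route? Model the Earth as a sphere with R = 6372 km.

Great circle: σ = 1.6032 rad → d_gc = Rσ = 10215.5 km
Rhumb: Δφ = +0.8395, Δλ = -1.5725, Δψ = +0.9399, q = Δφ/Δψ = 0.8932 → d_rh = R√(Δφ²+q²Δλ²) = 10426.6 km
Excess = (10426.6 − 10215.5) / 10215.5 = 211.1 / 10215.5 = 2.07% ≈ 2.1%

2.1%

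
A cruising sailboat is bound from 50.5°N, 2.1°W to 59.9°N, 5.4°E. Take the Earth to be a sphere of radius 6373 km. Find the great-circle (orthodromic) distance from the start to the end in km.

1147 km

cos σ = sin φ₁ sin φ₂ + cos φ₁ cos φ₂ cos Δλ
      = sin(50.50°)sin(59.90°) + cos(50.50°)cos(59.90°)cos(7.50°) = 0.9838
σ = 10.313° → d = Rσ = 6373·0.18000 = 1147 km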